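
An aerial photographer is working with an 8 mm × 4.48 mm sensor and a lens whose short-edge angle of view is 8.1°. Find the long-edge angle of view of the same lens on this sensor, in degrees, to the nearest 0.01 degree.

From the short-edge AOV: f = 4.48 / (2·tan(4.05°)) = 4.48 / 0.14161 ≈ 31.6367 mm.
Long-edge AOV = 2·arctan(8 / (2 × 31.6367)) = 2·arctan(0.12644) ≈ 14.4120°.

14.41°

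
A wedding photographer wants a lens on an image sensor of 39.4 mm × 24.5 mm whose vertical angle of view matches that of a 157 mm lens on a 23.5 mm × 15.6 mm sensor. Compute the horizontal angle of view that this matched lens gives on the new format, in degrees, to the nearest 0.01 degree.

9.14°

Equal vertical AOV ⇒ f₂ = f₁ · 24.5/15.6 = 157 × 1.57051 ≈ 246.5705 mm.
Horizontal AOV on the new format = 2·arctan(39.4 / (2 × 246.5705)) = 2·arctan(0.07990) ≈ 9.1360°.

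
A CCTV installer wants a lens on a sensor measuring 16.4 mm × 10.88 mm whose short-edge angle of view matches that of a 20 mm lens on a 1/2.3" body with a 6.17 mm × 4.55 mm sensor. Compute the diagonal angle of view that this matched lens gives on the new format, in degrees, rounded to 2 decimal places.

Equal short-edge AOV ⇒ f₂ = f₁ · 10.88/4.55 = 20 × 2.39121 ≈ 47.8242 mm.
Sensor diagonal = √(16.4² + 10.88²) = √387.3344 ≈ 19.6808 mm.
Diagonal AOV on the new format = 2·arctan(19.6808 / (2 × 47.8242)) = 2·arctan(0.20576) ≈ 23.2541°.

23.25°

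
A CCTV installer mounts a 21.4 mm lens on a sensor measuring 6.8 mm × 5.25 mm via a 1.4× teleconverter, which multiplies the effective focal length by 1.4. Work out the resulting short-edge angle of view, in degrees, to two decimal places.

10.01°

Effective focal length f = 21.4 × 1.4 = 29.96 mm.
α = 2·arctan(5.25 / (2 × 29.96)) = 2·arctan(0.08762) ≈ 10.0146°.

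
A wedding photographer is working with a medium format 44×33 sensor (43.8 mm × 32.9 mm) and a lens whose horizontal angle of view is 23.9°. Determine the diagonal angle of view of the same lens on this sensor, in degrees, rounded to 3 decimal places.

From the horizontal AOV: f = 43.8 / (2·tan(11.95°)) = 43.8 / 0.42329 ≈ 103.4753 mm.
Sensor diagonal = √(43.8² + 32.9²) = √3000.8500 ≈ 54.7800 mm.
Diagonal AOV = 2·arctan(54.7800 / (2 × 103.4753)) = 2·arctan(0.26470) ≈ 29.6524°.

29.652°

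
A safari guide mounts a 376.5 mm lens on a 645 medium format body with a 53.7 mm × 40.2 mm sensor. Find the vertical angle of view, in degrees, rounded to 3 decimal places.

6.112°

Angle of view α = 2·arctan(h/2f) with h = 40.2 mm and f = 376.5 mm.
h/2f = 0.05339; arctan(0.05339) ≈ 3.0559°, so α ≈ 6.1118°.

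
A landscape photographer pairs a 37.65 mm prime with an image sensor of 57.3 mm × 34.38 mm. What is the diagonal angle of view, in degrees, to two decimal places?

83.17°

Sensor diagonal = √(57.3² + 34.38²) = √4465.2744 ≈ 66.8227 mm.
Angle of view α = 2·arctan(d/2f) with d = 66.8227 mm and f = 37.65 mm.
d/2f = 0.88742; arctan(0.88742) ≈ 41.5865°, so α ≈ 83.1730°.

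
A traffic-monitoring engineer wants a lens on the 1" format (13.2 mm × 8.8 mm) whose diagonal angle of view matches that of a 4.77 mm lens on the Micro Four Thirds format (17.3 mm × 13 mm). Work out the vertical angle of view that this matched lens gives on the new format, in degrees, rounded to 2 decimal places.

103.05°

Sensor diagonal = √(17.3² + 13²) = √468.2900 ≈ 21.6400 mm.
Sensor diagonal = √(13.2² + 8.8²) = √251.6800 ≈ 15.8644 mm.
Equal diagonal AOV ⇒ f₂ = f₁ · 15.8644/21.6400 = 4.77 × 0.73311 ≈ 3.4969 mm.
Vertical AOV on the new format = 2·arctan(8.8 / (2 × 3.4969)) = 2·arctan(1.25825) ≈ 103.0479°.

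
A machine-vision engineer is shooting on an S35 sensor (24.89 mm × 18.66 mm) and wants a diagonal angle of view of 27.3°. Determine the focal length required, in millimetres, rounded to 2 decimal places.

Sensor diagonal = √(24.89² + 18.66²) = √967.7077 ≈ 31.1080 mm.
From α = 2·arctan(d/2f) we get f = d / (2·tan(α/2)).
With d = 31.1080 mm and α/2 = 13.65°, tan(α/2) ≈ 0.24285, so f ≈ 31.1080 / 0.48570 ≈ 64.0479 mm.

64.05 mm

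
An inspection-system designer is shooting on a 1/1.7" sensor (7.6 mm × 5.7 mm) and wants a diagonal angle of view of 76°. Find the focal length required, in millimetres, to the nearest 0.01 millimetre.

6.08 mm

Sensor diagonal = √(7.6² + 5.7²) = √90.2500 ≈ 9.5000 mm.
From α = 2·arctan(d/2f) we get f = d / (2·tan(α/2)).
With d = 9.5000 mm and α/2 = 38°, tan(α/2) ≈ 0.78129, so f ≈ 9.5000 / 1.56257 ≈ 6.0797 mm.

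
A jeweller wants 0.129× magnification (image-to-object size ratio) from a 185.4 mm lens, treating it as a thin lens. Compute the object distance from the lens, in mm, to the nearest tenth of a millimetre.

With m = dᵢ/dₒ and 1/f = 1/dₒ + 1/dᵢ, substituting dᵢ = m·dₒ gives 1/f = (1 + 1/m)/dₒ, hence dₒ = f·(1 + 1/m).
dₒ = 185.4 × (1 + 1/0.129) = 185.4 × 8.75194 ≈ 1622.609 mm.

1622.6 mm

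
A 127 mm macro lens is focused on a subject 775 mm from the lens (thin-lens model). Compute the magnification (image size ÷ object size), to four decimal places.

0.1960×

Thin lens: 1/f = 1/dₒ + 1/dᵢ → 1/dᵢ = 1/127 − 1/775 = 0.0065837 mm⁻¹, so dᵢ ≈ 151.8904 mm.
Magnification m = dᵢ/dₒ = 151.8904/775 ≈ 0.19599.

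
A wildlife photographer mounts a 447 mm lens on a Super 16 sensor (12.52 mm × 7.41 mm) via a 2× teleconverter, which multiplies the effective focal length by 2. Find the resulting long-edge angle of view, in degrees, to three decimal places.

0.802°

Effective focal length f = 447 × 2 = 894 mm.
α = 2·arctan(12.52 / (2 × 894)) = 2·arctan(0.00700) ≈ 0.8024°.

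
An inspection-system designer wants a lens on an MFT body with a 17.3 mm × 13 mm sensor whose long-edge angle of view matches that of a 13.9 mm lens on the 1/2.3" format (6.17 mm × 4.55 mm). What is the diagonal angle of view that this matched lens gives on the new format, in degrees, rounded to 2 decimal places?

Equal long-edge AOV ⇒ f₂ = f₁ · 17.3/6.17 = 13.9 × 2.80389 ≈ 38.9741 mm.
Sensor diagonal = √(17.3² + 13²) = √468.2900 ≈ 21.6400 mm.
Diagonal AOV on the new format = 2·arctan(21.6400 / (2 × 38.9741)) = 2·arctan(0.27762) ≈ 31.0315°.

31.03°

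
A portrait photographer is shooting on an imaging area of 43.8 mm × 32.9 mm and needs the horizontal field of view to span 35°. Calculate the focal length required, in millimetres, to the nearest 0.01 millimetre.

From α = 2·arctan(w/2f) we get f = w / (2·tan(α/2)).
With w = 43.8 mm and α/2 = 17.5°, tan(α/2) ≈ 0.31530, so f ≈ 43.8 / 0.63060 ≈ 69.4579 mm.

69.46 mm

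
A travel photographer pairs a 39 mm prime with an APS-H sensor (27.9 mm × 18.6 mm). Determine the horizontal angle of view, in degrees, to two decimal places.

Angle of view α = 2·arctan(w/2f) with w = 27.9 mm and f = 39 mm.
w/2f = 0.35769; arctan(0.35769) ≈ 19.6817°, so α ≈ 39.3635°.

39.36°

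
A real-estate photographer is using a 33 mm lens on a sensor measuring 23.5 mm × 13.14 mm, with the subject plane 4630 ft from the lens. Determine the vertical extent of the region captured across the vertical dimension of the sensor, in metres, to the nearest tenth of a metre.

dₒ: 4630 ft × 304.8 mm/ft = 1411223.95 mm.
Similar triangles through the lens centre give W/dₒ = h/dᵢ; with 1/f = 1/dₒ + 1/dᵢ this gives W = h·(dₒ − f)/f.
W = 13.14 mm × (1.41122e+06 − 33) / 33 = 13.14 × 42763.3623 ≈ 561910.580 mm = 561.911 m.

561.9 m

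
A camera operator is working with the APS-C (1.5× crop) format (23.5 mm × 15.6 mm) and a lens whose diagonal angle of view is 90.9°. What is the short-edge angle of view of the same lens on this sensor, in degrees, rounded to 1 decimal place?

58.7°

Sensor diagonal = √(23.5² + 15.6²) = √795.6100 ≈ 28.2066 mm.
From the diagonal AOV: f = 28.2066 / (2·tan(45.45°)) = 28.2066 / 2.03167 ≈ 13.8835 mm.
Short-edge AOV = 2·arctan(15.6 / (2 × 13.8835)) = 2·arctan(0.56182) ≈ 58.6562°.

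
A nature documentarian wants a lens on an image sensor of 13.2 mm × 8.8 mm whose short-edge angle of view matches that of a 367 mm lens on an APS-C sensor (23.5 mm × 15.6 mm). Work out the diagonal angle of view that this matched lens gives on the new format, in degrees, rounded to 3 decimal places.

4.388°

Equal short-edge AOV ⇒ f₂ = f₁ · 8.8/15.6 = 367 × 0.56410 ≈ 207.0256 mm.
Sensor diagonal = √(13.2² + 8.8²) = √251.6800 ≈ 15.8644 mm.
Diagonal AOV on the new format = 2·arctan(15.8644 / (2 × 207.0256)) = 2·arctan(0.03832) ≈ 4.3884°.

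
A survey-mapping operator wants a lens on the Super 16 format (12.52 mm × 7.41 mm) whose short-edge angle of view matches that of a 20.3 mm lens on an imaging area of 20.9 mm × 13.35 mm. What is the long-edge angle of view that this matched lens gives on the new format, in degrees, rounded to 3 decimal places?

Equal short-edge AOV ⇒ f₂ = f₁ · 7.41/13.35 = 20.3 × 0.55506 ≈ 11.2676 mm.
Long-edge AOV on the new format = 2·arctan(12.52 / (2 × 11.2676)) = 2·arctan(0.55557) ≈ 58.1108°.

58.111°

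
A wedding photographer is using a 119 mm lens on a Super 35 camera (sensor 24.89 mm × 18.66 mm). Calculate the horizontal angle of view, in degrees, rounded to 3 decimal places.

11.941°

Angle of view α = 2·arctan(w/2f) with w = 24.89 mm and f = 119 mm.
w/2f = 0.10458; arctan(0.10458) ≈ 5.9703°, so α ≈ 11.9406°.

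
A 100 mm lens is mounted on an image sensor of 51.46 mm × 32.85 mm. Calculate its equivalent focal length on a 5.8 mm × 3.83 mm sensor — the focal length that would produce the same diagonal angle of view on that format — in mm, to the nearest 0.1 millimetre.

11.4 mm

Sensor diagonal = √(51.46² + 32.85²) = √3727.2541 ≈ 61.0512 mm.
Sensor diagonal = √(5.8² + 3.83²) = √48.3089 ≈ 6.9505 mm.
Equal angle of view means equal diagonal/f ratio, so f₂ = f₁ · (diagonal₂/diagonal₁) = 100 × 6.9505/61.0512.
f₂ = 100 × 0.11385 ≈ 11.385 mm.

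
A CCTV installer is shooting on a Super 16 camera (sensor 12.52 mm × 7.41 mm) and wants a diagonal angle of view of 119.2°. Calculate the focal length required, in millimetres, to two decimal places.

4.27 mm

Sensor diagonal = √(12.52² + 7.41²) = √211.6585 ≈ 14.5485 mm.
From α = 2·arctan(d/2f) we get f = d / (2·tan(α/2)).
With d = 14.5485 mm and α/2 = 59.6°, tan(α/2) ≈ 1.70446, so f ≈ 14.5485 / 3.40892 ≈ 4.2678 mm.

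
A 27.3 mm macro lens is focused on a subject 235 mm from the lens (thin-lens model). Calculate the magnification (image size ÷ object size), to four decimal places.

0.1314×

Thin lens: 1/f = 1/dₒ + 1/dᵢ → 1/dᵢ = 1/27.3 − 1/235 = 0.0323747 mm⁻¹, so dᵢ ≈ 30.8883 mm.
Magnification m = dᵢ/dₒ = 30.8883/235 ≈ 0.13144.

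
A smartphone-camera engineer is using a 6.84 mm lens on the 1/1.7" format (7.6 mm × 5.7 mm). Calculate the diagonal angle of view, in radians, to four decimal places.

Sensor diagonal = √(7.6² + 5.7²) = √90.2500 ≈ 9.5000 mm.
Angle of view α = 2·arctan(d/2f) with d = 9.5000 mm and f = 6.84 mm.
d/2f = 0.69444; arctan(0.69444) ≈ 0.6070 rad, so α ≈ 1.2140 rad.

1.2140 rad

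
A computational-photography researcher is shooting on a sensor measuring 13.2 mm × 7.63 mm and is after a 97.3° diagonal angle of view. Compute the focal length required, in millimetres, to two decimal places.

Sensor diagonal = √(13.2² + 7.63²) = √232.4569 ≈ 15.2465 mm.
From α = 2·arctan(d/2f) we get f = d / (2·tan(α/2)).
With d = 15.2465 mm and α/2 = 48.65°, tan(α/2) ≈ 1.13627, so f ≈ 15.2465 / 2.27255 ≈ 6.7090 mm.

6.71 mm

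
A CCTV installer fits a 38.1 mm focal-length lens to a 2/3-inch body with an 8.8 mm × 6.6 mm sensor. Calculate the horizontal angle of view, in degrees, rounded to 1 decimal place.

Angle of view α = 2·arctan(w/2f) with w = 8.8 mm and f = 38.1 mm.
w/2f = 0.11549; arctan(0.11549) ≈ 6.5877°, so α ≈ 13.1753°.

13.2°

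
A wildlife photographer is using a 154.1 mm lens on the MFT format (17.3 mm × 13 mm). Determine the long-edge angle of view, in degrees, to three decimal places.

6.426°

Angle of view α = 2·arctan(w/2f) with w = 17.3 mm and f = 154.1 mm.
w/2f = 0.05613; arctan(0.05613) ≈ 3.2128°, so α ≈ 6.4256°.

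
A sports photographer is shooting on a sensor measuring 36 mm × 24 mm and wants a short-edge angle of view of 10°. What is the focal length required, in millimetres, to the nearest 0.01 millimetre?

137.16 mm

From α = 2·arctan(h/2f) we get f = h / (2·tan(α/2)).
With h = 24 mm and α/2 = 5°, tan(α/2) ≈ 0.08749, so f ≈ 24 / 0.17498 ≈ 137.1606 mm.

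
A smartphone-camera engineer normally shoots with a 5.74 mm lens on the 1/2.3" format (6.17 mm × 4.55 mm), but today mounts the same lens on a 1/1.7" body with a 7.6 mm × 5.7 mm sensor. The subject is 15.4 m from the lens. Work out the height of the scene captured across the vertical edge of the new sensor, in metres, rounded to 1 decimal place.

15.3 m

The focal length stays 5.74 mm; the relevant sensor dimension is now h = 5.7 mm. Object distance dₒ = 15.4 m = 15400 mm.
Thin-lens field height W = h·(dₒ − f)/f = 5.7 × (15400 − 5.74)/5.74 ≈ 15286.983 mm = 15.287 m.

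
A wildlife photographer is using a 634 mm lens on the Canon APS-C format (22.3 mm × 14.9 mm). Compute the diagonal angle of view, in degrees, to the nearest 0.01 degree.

2.42°

Sensor diagonal = √(22.3² + 14.9²) = √719.3000 ≈ 26.8198 mm.
Angle of view α = 2·arctan(d/2f) with d = 26.8198 mm and f = 634 mm.
d/2f = 0.02115; arctan(0.02115) ≈ 1.2117°, so α ≈ 2.4234°.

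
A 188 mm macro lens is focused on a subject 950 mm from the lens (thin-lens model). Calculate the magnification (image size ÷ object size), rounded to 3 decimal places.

0.247×

Thin lens: 1/f = 1/dₒ + 1/dᵢ → 1/dᵢ = 1/188 − 1/950 = 0.0042665 mm⁻¹, so dᵢ ≈ 234.3832 mm.
Magnification m = dᵢ/dₒ = 234.3832/950 ≈ 0.24672.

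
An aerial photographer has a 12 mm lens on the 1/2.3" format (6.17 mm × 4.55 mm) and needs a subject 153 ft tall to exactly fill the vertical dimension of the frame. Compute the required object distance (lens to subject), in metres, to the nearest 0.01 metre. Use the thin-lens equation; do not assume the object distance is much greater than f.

W: 153 ft × 304.8 mm/ft = 46634.40 mm.
Magnification m = h/W = dᵢ/dₒ; combined with 1/f = 1/dₒ + 1/dᵢ this gives dₒ = f·(1 + W/h).
dₒ = 12 mm × (1 + 46634.4/4.55) = 12 × 10250.3184 ≈ 123003.820 mm = 123.004 m.

123.00 m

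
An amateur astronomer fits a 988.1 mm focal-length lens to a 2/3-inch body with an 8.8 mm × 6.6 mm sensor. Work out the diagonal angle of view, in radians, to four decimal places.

0.0111 rad

Sensor diagonal = √(8.8² + 6.6²) = √121.0000 ≈ 11.0000 mm.
Angle of view α = 2·arctan(d/2f) with d = 11.0000 mm and f = 988.1 mm.
d/2f = 0.00557; arctan(0.00557) ≈ 0.0056 rad, so α ≈ 0.0111 rad.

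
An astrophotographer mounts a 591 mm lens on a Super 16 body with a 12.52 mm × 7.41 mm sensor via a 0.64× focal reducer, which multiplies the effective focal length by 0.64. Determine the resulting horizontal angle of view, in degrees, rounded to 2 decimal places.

1.90°

Effective focal length f = 591 × 0.64 = 378.24 mm.
α = 2·arctan(12.52 / (2 × 378.24)) = 2·arctan(0.01655) ≈ 1.8964°.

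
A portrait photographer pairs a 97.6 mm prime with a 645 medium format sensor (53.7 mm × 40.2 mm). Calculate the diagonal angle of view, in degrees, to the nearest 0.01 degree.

37.93°

Sensor diagonal = √(53.7² + 40.2²) = √4499.7300 ≈ 67.0800 mm.
Angle of view α = 2·arctan(d/2f) with d = 67.0800 mm and f = 97.6 mm.
d/2f = 0.34365; arctan(0.34365) ≈ 18.9652°, so α ≈ 37.9303°.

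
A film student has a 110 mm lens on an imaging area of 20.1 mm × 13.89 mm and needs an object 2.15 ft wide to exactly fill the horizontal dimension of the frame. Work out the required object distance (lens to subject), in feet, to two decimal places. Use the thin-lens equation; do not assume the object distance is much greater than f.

W: 2.15 ft × 304.8 mm/ft = 655.32 mm.
Magnification m = w/W = dᵢ/dₒ; combined with 1/f = 1/dₒ + 1/dᵢ this gives dₒ = f·(1 + W/w).
dₒ = 110 mm × (1 + 655.32/20.1) = 110 × 33.6030 ≈ 3696.328 mm = 3696.328/304.8 ft = 12.1271 ft.

12.13 ft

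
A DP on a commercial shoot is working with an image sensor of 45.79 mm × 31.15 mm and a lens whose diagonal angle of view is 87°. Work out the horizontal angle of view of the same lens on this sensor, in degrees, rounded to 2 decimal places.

76.24°

Sensor diagonal = √(45.79² + 31.15²) = √3067.0466 ≈ 55.3809 mm.
From the diagonal AOV: f = 55.3809 / (2·tan(43.5°)) = 55.3809 / 1.89793 ≈ 29.1797 mm.
Horizontal AOV = 2·arctan(45.79 / (2 × 29.1797)) = 2·arctan(0.78462) ≈ 76.2370°.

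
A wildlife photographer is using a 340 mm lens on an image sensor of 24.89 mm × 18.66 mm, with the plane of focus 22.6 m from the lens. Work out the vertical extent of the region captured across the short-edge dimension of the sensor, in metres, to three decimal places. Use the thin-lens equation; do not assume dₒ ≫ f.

1.222 m

dₒ: 22.6 m = 22600 mm.
Similar triangles through the lens centre give W/dₒ = h/dᵢ; with 1/f = 1/dₒ + 1/dᵢ this gives W = h·(dₒ − f)/f.
W = 18.66 mm × (22600 − 340) / 340 = 18.66 × 65.4706 ≈ 1221.681 mm = 1.22168 m.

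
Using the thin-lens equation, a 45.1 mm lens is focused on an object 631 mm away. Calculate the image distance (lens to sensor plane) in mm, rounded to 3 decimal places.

48.572 mm

1/dᵢ = 1/f − 1/dₒ = 1/45.1 − 1/631 = 0.0205882 mm⁻¹.
dᵢ = 1/0.0205882 ≈ 48.5716 mm.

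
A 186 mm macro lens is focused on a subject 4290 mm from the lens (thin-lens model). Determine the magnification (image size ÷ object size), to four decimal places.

Thin lens: 1/f = 1/dₒ + 1/dᵢ → 1/dᵢ = 1/186 − 1/4290 = 0.0051432 mm⁻¹, so dᵢ ≈ 194.4298 mm.
Magnification m = dᵢ/dₒ = 194.4298/4290 ≈ 0.04532.

0.0453×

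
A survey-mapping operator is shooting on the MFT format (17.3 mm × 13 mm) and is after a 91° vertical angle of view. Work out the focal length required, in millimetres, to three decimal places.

6.388 mm

From α = 2·arctan(h/2f) we get f = h / (2·tan(α/2)).
With h = 13 mm and α/2 = 45.5°, tan(α/2) ≈ 1.01761, so f ≈ 13 / 2.03521 ≈ 6.3875 mm.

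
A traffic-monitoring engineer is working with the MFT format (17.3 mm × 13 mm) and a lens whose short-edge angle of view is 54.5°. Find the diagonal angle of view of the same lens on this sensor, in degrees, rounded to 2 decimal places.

From the short-edge AOV: f = 13 / (2·tan(27.25°)) = 13 / 1.03007 ≈ 12.6205 mm.
Sensor diagonal = √(17.3² + 13²) = √468.2900 ≈ 21.6400 mm.
Diagonal AOV = 2·arctan(21.6400 / (2 × 12.6205)) = 2·arctan(0.85733) ≈ 81.2152°.

81.22°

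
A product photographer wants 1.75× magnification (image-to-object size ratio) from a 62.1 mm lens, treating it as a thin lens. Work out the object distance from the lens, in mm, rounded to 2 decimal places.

97.59 mm

With m = dᵢ/dₒ and 1/f = 1/dₒ + 1/dᵢ, substituting dᵢ = m·dₒ gives 1/f = (1 + 1/m)/dₒ, hence dₒ = f·(1 + 1/m).
dₒ = 62.1 × (1 + 1/1.75) = 62.1 × 1.57143 ≈ 97.586 mm.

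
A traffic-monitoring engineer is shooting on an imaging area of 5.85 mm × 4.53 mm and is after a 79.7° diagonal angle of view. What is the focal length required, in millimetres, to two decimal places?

4.43 mm

Sensor diagonal = √(5.85² + 4.53²) = √54.7434 ≈ 7.3989 mm.
From α = 2·arctan(d/2f) we get f = d / (2·tan(α/2)).
With d = 7.3989 mm and α/2 = 39.85°, tan(α/2) ≈ 0.83465, so f ≈ 7.3989 / 1.66930 ≈ 4.4323 mm.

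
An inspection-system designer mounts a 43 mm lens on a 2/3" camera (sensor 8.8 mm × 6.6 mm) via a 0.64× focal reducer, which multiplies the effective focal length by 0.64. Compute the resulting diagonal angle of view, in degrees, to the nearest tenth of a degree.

22.6°

Effective focal length f = 43 × 0.64 = 27.52 mm.
Sensor diagonal = √(8.8² + 6.6²) = √121.0000 ≈ 11.0000 mm.
α = 2·arctan(11.000 / (2 × 27.52)) = 2·arctan(0.19985) ≈ 22.6038°.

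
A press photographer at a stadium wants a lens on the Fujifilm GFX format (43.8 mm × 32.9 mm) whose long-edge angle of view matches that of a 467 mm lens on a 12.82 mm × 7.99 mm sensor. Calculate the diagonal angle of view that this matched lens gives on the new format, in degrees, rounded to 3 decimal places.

1.967°

Equal long-edge AOV ⇒ f₂ = f₁ · 43.8/12.82 = 467 × 3.41654 ≈ 1595.5226 mm.
Sensor diagonal = √(43.8² + 32.9²) = √3000.8500 ≈ 54.7800 mm.
Diagonal AOV on the new format = 2·arctan(54.7800 / (2 × 1595.5226)) = 2·arctan(0.01717) ≈ 1.9670°.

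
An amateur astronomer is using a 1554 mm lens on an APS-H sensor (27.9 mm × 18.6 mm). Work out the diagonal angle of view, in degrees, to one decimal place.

1.2°

Sensor diagonal = √(27.9² + 18.6²) = √1124.3700 ≈ 33.5316 mm.
Angle of view α = 2·arctan(d/2f) with d = 33.5316 mm and f = 1554 mm.
d/2f = 0.01079; arctan(0.01079) ≈ 0.6181°, so α ≈ 1.2363°.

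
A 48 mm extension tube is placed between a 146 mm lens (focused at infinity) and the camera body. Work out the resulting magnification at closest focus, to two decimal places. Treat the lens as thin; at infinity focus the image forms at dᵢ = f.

0.33×

The tube moves the image plane from f to f + e, so dᵢ = 146 + 48 = 194 mm. Focus is achieved when 1/f = 1/dₒ + 1/dᵢ, giving dₒ = 1/(1/f − 1/(f+e)).
Magnification m = dᵢ/dₒ = (f+e)·(1/f − 1/(f+e)) = e/f = 48/146 ≈ 0.3288.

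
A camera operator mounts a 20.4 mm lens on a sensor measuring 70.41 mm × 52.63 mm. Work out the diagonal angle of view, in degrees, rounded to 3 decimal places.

130.205°

Sensor diagonal = √(70.41² + 52.63²) = √7727.4850 ≈ 87.9061 mm.
Angle of view α = 2·arctan(d/2f) with d = 87.9061 mm and f = 20.4 mm.
d/2f = 2.15456; arctan(2.15456) ≈ 65.1025°, so α ≈ 130.2050°.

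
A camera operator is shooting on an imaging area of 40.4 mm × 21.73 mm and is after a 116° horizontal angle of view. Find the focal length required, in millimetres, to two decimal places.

12.62 mm

From α = 2·arctan(w/2f) we get f = w / (2·tan(α/2)).
With w = 40.4 mm and α/2 = 58°, tan(α/2) ≈ 1.60033, so f ≈ 40.4 / 3.20067 ≈ 12.6224 mm.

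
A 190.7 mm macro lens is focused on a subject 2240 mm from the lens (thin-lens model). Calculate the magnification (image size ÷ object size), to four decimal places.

0.0931×

Thin lens: 1/f = 1/dₒ + 1/dᵢ → 1/dᵢ = 1/190.7 − 1/2240 = 0.0047974 mm⁻¹, so dᵢ ≈ 208.4458 mm.
Magnification m = dᵢ/dₒ = 208.4458/2240 ≈ 0.09306.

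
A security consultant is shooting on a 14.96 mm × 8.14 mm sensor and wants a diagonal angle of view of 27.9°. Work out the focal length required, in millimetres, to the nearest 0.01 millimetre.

Sensor diagonal = √(14.96² + 8.14²) = √290.0612 ≈ 17.0312 mm.
From α = 2·arctan(d/2f) we get f = d / (2·tan(α/2)).
With d = 17.0312 mm and α/2 = 13.95°, tan(α/2) ≈ 0.24840, so f ≈ 17.0312 / 0.49680 ≈ 34.2816 mm.

34.28 mm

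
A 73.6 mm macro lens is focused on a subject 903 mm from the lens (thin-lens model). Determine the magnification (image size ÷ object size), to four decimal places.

0.0887×

Thin lens: 1/f = 1/dₒ + 1/dᵢ → 1/dᵢ = 1/73.6 − 1/903 = 0.0124795 mm⁻¹, so dᵢ ≈ 80.1312 mm.
Magnification m = dᵢ/dₒ = 80.1312/903 ≈ 0.08874.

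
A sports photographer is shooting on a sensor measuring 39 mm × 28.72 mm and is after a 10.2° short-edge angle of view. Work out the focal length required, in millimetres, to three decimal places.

From α = 2·arctan(h/2f) we get f = h / (2·tan(α/2)).
With h = 28.72 mm and α/2 = 5.1°, tan(α/2) ≈ 0.08925, so f ≈ 28.72 / 0.17850 ≈ 160.9006 mm.

160.901 mm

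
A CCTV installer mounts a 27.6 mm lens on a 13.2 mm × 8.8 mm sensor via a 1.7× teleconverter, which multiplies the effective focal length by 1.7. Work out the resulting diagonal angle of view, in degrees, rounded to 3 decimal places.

Effective focal length f = 27.6 × 1.7 = 46.92 mm.
Sensor diagonal = √(13.2² + 8.8²) = √251.6800 ≈ 15.8644 mm.
α = 2·arctan(15.864 / (2 × 46.92)) = 2·arctan(0.16906) ≈ 19.1912°.

19.191°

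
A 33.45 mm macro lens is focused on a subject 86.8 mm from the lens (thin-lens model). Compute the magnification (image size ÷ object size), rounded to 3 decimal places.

Thin lens: 1/f = 1/dₒ + 1/dᵢ → 1/dᵢ = 1/33.45 − 1/86.8 = 0.0183746 mm⁻¹, so dᵢ ≈ 54.4229 mm.
Magnification m = dᵢ/dₒ = 54.4229/86.8 ≈ 0.62699.

0.627×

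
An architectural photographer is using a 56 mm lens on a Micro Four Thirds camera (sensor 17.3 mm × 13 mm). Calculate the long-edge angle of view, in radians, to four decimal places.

Angle of view α = 2·arctan(w/2f) with w = 17.3 mm and f = 56 mm.
w/2f = 0.15446; arctan(0.15446) ≈ 0.1533 rad, so α ≈ 0.3065 rad.

0.3065 rad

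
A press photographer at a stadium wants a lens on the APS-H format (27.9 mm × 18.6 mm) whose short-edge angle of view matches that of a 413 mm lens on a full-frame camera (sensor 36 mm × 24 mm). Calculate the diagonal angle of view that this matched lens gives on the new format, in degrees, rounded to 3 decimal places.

Equal short-edge AOV ⇒ f₂ = f₁ · 18.6/24 = 413 × 0.77500 ≈ 320.0750 mm.
Sensor diagonal = √(27.9² + 18.6²) = √1124.3700 ≈ 33.5316 mm.
Diagonal AOV on the new format = 2·arctan(33.5316 / (2 × 320.0750)) = 2·arctan(0.05238) ≈ 5.9969°.

5.997°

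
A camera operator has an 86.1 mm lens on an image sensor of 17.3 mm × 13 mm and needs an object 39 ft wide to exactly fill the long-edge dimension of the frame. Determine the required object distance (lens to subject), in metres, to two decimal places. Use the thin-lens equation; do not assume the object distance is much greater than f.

59.25 m

W: 39 ft × 304.8 mm/ft = 11887.20 mm.
Magnification m = w/W = dᵢ/dₒ; combined with 1/f = 1/dₒ + 1/dᵢ this gives dₒ = f·(1 + W/w).
dₒ = 86.1 mm × (1 + 11887.2/17.3) = 86.1 × 688.1214 ≈ 59247.250 mm = 59.2472 m.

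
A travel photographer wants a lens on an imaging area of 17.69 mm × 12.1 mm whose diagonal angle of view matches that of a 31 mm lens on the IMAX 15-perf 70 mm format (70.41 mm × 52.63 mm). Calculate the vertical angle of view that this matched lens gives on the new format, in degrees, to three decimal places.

77.352°

Sensor diagonal = √(70.41² + 52.63²) = √7727.4850 ≈ 87.9061 mm.
Sensor diagonal = √(17.69² + 12.1²) = √459.3461 ≈ 21.4324 mm.
Equal diagonal AOV ⇒ f₂ = f₁ · 21.4324/87.9061 = 31 × 0.24381 ≈ 7.5581 mm.
Vertical AOV on the new format = 2·arctan(12.1 / (2 × 7.5581)) = 2·arctan(0.80047) ≈ 77.3522°.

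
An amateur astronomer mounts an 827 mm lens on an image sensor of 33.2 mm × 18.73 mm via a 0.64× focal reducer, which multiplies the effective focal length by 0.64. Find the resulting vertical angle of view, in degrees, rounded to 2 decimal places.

Effective focal length f = 827 × 0.64 = 529.28 mm.
α = 2·arctan(18.73 / (2 × 529.28)) = 2·arctan(0.01769) ≈ 2.0274°.

2.03°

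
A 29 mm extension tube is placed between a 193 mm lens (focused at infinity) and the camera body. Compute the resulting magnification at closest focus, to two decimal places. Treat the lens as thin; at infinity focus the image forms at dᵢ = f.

The tube moves the image plane from f to f + e, so dᵢ = 193 + 29 = 222 mm. Focus is achieved when 1/f = 1/dₒ + 1/dᵢ, giving dₒ = 1/(1/f − 1/(f+e)).
Magnification m = dᵢ/dₒ = (f+e)·(1/f − 1/(f+e)) = e/f = 29/193 ≈ 0.1503.

0.15×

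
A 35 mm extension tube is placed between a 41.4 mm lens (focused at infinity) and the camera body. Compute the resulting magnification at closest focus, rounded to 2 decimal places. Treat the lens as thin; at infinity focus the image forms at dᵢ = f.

The tube moves the image plane from f to f + e, so dᵢ = 41.4 + 35 = 76.4 mm. Focus is achieved when 1/f = 1/dₒ + 1/dᵢ, giving dₒ = 1/(1/f − 1/(f+e)).
Magnification m = dᵢ/dₒ = (f+e)·(1/f − 1/(f+e)) = e/f = 35/41.4 ≈ 0.8454.

0.85×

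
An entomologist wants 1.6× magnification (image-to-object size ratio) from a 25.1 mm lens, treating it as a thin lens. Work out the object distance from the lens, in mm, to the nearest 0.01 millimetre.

40.79 mm

With m = dᵢ/dₒ and 1/f = 1/dₒ + 1/dᵢ, substituting dᵢ = m·dₒ gives 1/f = (1 + 1/m)/dₒ, hence dₒ = f·(1 + 1/m).
dₒ = 25.1 × (1 + 1/1.6) = 25.1 × 1.62500 ≈ 40.788 mm.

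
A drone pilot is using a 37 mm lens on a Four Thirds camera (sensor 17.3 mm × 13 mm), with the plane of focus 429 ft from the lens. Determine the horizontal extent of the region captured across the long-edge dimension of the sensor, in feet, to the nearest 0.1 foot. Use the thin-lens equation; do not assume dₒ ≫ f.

200.5 ft

dₒ: 429 ft × 304.8 mm/ft = 130759.20 mm.
Similar triangles through the lens centre give W/dₒ = w/dᵢ; with 1/f = 1/dₒ + 1/dᵢ this gives W = w·(dₒ − f)/f.
W = 17.3 mm × (130759 − 37) / 37 = 17.3 × 3533.0323 ≈ 61121.459 mm = 61121.459/304.8 ft = 200.53 ft.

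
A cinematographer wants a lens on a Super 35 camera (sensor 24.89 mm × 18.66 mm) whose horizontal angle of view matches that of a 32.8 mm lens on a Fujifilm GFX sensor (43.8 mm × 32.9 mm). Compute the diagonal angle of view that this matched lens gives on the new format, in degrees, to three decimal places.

79.689°

Equal horizontal AOV ⇒ f₂ = f₁ · 24.89/43.8 = 32.8 × 0.56826 ≈ 18.6391 mm.
Sensor diagonal = √(24.89² + 18.66²) = √967.7077 ≈ 31.1080 mm.
Diagonal AOV on the new format = 2·arctan(31.1080 / (2 × 18.6391)) = 2·arctan(0.83448) ≈ 79.6888°.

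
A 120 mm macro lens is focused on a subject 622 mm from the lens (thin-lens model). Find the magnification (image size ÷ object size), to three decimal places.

0.239×

Thin lens: 1/f = 1/dₒ + 1/dᵢ → 1/dᵢ = 1/120 − 1/622 = 0.0067256 mm⁻¹, so dᵢ ≈ 148.6853 mm.
Magnification m = dᵢ/dₒ = 148.6853/622 ≈ 0.23904.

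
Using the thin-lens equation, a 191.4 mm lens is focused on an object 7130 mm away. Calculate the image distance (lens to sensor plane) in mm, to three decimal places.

1/dᵢ = 1/f − 1/dₒ = 1/191.4 − 1/7130 = 0.0050844 mm⁻¹.
dᵢ = 1/0.0050844 ≈ 196.6797 mm.

196.680 mm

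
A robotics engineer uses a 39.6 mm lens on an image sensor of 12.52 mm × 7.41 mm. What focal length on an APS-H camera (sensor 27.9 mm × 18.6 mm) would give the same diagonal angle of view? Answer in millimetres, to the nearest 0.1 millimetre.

91.3 mm

Sensor diagonal = √(12.52² + 7.41²) = √211.6585 ≈ 14.5485 mm.
Sensor diagonal = √(27.9² + 18.6²) = √1124.3700 ≈ 33.5316 mm.
Equal angle of view means equal diagonal/f ratio, so f₂ = f₁ · (diagonal₂/diagonal₁) = 39.6 × 33.5316/14.5485.
f₂ = 39.6 × 2.30482 ≈ 91.271 mm.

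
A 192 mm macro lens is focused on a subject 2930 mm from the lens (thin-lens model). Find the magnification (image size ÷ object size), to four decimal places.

Thin lens: 1/f = 1/dₒ + 1/dᵢ → 1/dᵢ = 1/192 − 1/2930 = 0.0048670 mm⁻¹, so dᵢ ≈ 205.4638 mm.
Magnification m = dᵢ/dₒ = 205.4638/2930 ≈ 0.07012.

0.0701×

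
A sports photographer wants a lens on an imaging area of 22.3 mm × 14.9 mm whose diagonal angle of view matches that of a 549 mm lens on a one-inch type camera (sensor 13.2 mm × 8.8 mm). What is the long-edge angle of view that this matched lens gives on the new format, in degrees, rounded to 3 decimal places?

Sensor diagonal = √(13.2² + 8.8²) = √251.6800 ≈ 15.8644 mm.
Sensor diagonal = √(22.3² + 14.9²) = √719.3000 ≈ 26.8198 mm.
Equal diagonal AOV ⇒ f₂ = f₁ · 26.8198/15.8644 = 549 × 1.69056 ≈ 928.1176 mm.
Long-edge AOV on the new format = 2·arctan(22.3 / (2 × 928.1176)) = 2·arctan(0.01201) ≈ 1.3766°.

1.377°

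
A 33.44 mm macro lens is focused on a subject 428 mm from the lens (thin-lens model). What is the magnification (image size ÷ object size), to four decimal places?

Thin lens: 1/f = 1/dₒ + 1/dᵢ → 1/dᵢ = 1/33.44 − 1/428 = 0.0275679 mm⁻¹, so dᵢ ≈ 36.2741 mm.
Magnification m = dᵢ/dₒ = 36.2741/428 ≈ 0.08475.

0.0848×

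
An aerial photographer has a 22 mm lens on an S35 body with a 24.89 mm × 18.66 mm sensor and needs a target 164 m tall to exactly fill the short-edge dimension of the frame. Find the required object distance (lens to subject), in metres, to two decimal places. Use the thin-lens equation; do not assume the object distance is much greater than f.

W: 164 m = 164000 mm.
Magnification m = h/W = dᵢ/dₒ; combined with 1/f = 1/dₒ + 1/dᵢ this gives dₒ = f·(1 + W/h).
dₒ = 22 mm × (1 + 164000/18.66) = 22 × 8789.8532 ≈ 193376.770 mm = 193.377 m.

193.38 m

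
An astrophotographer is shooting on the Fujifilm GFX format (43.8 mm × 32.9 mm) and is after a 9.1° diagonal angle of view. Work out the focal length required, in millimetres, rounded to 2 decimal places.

344.18 mm

Sensor diagonal = √(43.8² + 32.9²) = √3000.8500 ≈ 54.7800 mm.
From α = 2·arctan(d/2f) we get f = d / (2·tan(α/2)).
With d = 54.7800 mm and α/2 = 4.55°, tan(α/2) ≈ 0.07958, so f ≈ 54.7800 / 0.15916 ≈ 344.1828 mm.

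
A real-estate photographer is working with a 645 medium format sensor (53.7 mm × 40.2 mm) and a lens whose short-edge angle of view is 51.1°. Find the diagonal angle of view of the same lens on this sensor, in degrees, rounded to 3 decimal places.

From the short-edge AOV: f = 40.2 / (2·tan(25.55°)) = 40.2 / 0.95609 ≈ 42.0461 mm.
Sensor diagonal = √(53.7² + 40.2²) = √4499.7300 ≈ 67.0800 mm.
Diagonal AOV = 2·arctan(67.0800 / (2 × 42.0461)) = 2·arctan(0.79770) ≈ 77.1585°.

77.159°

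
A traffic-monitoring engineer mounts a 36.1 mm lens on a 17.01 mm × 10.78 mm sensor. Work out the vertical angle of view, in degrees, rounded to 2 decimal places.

16.98°

Angle of view α = 2·arctan(h/2f) with h = 10.78 mm and f = 36.1 mm.
h/2f = 0.14931; arctan(0.14931) ≈ 8.4920°, so α ≈ 16.9839°.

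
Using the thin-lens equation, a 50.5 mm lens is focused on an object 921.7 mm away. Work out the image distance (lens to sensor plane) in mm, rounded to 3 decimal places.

1/dᵢ = 1/f − 1/dₒ = 1/50.5 − 1/921.7 = 0.0187170 mm⁻¹.
dᵢ = 1/0.0187170 ≈ 53.4273 mm.

53.427 mm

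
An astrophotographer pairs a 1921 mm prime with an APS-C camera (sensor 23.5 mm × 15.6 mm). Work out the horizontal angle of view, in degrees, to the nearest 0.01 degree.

0.70°

Angle of view α = 2·arctan(w/2f) with w = 23.5 mm and f = 1921 mm.
w/2f = 0.00612; arctan(0.00612) ≈ 0.3505°, so α ≈ 0.7009°.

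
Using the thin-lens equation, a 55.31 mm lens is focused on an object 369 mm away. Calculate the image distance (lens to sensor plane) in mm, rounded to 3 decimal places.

1/dᵢ = 1/f − 1/dₒ = 1/55.31 − 1/369 = 0.0153699 mm⁻¹.
dᵢ = 1/0.0153699 ≈ 65.0623 mm.

65.062 mm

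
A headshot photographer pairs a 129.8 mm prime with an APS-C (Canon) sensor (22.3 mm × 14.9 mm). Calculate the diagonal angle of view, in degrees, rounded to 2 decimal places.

Sensor diagonal = √(22.3² + 14.9²) = √719.3000 ≈ 26.8198 mm.
Angle of view α = 2·arctan(d/2f) with d = 26.8198 mm and f = 129.8 mm.
d/2f = 0.10331; arctan(0.10331) ≈ 5.8984°, so α ≈ 11.7968°.

11.80°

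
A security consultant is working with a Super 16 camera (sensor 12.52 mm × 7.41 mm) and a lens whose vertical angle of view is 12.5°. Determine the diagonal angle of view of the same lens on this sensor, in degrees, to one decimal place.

From the vertical AOV: f = 7.41 / (2·tan(6.25°)) = 7.41 / 0.21904 ≈ 33.8301 mm.
Sensor diagonal = √(12.52² + 7.41²) = √211.6585 ≈ 14.5485 mm.
Diagonal AOV = 2·arctan(14.5485 / (2 × 33.8301)) = 2·arctan(0.21502) ≈ 24.2703°.

24.3°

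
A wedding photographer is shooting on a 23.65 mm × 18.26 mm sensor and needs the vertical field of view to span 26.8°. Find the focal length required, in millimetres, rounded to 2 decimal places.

38.32 mm

From α = 2·arctan(h/2f) we get f = h / (2·tan(α/2)).
With h = 18.26 mm and α/2 = 13.4°, tan(α/2) ≈ 0.23823, so f ≈ 18.26 / 0.47647 ≈ 38.3237 mm.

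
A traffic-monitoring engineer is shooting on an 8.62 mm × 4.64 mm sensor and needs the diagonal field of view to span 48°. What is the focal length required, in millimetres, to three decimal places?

10.994 mm

Sensor diagonal = √(8.62² + 4.64²) = √95.8340 ≈ 9.7895 mm.
From α = 2·arctan(d/2f) we get f = d / (2·tan(α/2)).
With d = 9.7895 mm and α/2 = 24°, tan(α/2) ≈ 0.44523, so f ≈ 9.7895 / 0.89046 ≈ 10.9938 mm.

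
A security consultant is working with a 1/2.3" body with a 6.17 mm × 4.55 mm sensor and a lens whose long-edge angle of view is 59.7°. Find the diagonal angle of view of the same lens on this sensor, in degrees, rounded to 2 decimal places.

70.98°

From the long-edge AOV: f = 6.17 / (2·tan(29.85°)) = 6.17 / 1.14773 ≈ 5.3758 mm.
Sensor diagonal = √(6.17² + 4.55²) = √58.7714 ≈ 7.6663 mm.
Diagonal AOV = 2·arctan(7.6663 / (2 × 5.3758)) = 2·arctan(0.71303) ≈ 70.9800°.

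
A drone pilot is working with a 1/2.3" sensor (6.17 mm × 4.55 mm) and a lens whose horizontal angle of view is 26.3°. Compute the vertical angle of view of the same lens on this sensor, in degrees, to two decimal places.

From the horizontal AOV: f = 6.17 / (2·tan(13.15°)) = 6.17 / 0.46725 ≈ 13.2048 mm.
Vertical AOV = 2·arctan(4.55 / (2 × 13.2048)) = 2·arctan(0.17229) ≈ 19.5506°.

19.55°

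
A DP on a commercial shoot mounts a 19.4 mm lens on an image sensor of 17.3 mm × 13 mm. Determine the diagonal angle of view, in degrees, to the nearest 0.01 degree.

58.30°

Sensor diagonal = √(17.3² + 13²) = √468.2900 ≈ 21.6400 mm.
Angle of view α = 2·arctan(d/2f) with d = 21.6400 mm and f = 19.4 mm.
d/2f = 0.55773; arctan(0.55773) ≈ 29.1498°, so α ≈ 58.2996°.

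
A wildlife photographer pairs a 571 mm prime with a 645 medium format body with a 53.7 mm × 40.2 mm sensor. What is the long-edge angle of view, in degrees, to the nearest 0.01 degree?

5.38°

Angle of view α = 2·arctan(w/2f) with w = 53.7 mm and f = 571 mm.
w/2f = 0.04702; arctan(0.04702) ≈ 2.6922°, so α ≈ 5.3844°.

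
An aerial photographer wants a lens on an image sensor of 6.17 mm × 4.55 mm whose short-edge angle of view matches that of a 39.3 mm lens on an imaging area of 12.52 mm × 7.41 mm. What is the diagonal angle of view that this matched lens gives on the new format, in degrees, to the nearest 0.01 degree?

18.05°

Equal short-edge AOV ⇒ f₂ = f₁ · 4.55/7.41 = 39.3 × 0.61404 ≈ 24.1316 mm.
Sensor diagonal = √(6.17² + 4.55²) = √58.7714 ≈ 7.6663 mm.
Diagonal AOV on the new format = 2·arctan(7.6663 / (2 × 24.1316)) = 2·arctan(0.15884) ≈ 18.0512°.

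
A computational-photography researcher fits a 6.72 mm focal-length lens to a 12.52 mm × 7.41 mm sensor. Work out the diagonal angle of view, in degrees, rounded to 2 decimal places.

94.54°

Sensor diagonal = √(12.52² + 7.41²) = √211.6585 ≈ 14.5485 mm.
Angle of view α = 2·arctan(d/2f) with d = 14.5485 mm and f = 6.72 mm.
d/2f = 1.08248; arctan(1.08248) ≈ 47.2680°, so α ≈ 94.5360°.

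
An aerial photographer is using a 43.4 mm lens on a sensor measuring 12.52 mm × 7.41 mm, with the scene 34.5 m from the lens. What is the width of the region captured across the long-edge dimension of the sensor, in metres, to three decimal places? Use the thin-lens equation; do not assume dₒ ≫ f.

9.940 m

dₒ: 34.5 m = 34500 mm.
Similar triangles through the lens centre give W/dₒ = w/dᵢ; with 1/f = 1/dₒ + 1/dᵢ this gives W = w·(dₒ − f)/f.
W = 12.52 mm × (34500 − 43.4) / 43.4 = 12.52 × 793.9309 ≈ 9940.015 mm = 9.94001 m.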